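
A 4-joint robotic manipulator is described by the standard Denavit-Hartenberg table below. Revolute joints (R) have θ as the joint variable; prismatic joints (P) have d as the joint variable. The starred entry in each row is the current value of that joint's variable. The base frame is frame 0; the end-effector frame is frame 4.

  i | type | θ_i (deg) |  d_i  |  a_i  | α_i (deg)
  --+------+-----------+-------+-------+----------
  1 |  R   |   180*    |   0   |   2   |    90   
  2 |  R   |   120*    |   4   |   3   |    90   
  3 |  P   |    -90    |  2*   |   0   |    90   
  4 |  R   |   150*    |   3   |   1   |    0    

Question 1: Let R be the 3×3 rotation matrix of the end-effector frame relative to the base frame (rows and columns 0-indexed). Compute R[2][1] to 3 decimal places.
-0.433

End-effector y-axis (col 1 of R) = (0.7500,0.5000,-0.4330)
R[2][1] = -0.4330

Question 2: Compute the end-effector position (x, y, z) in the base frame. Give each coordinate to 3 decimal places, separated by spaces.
after link 1: o_1 = (-2.0000, 0.0000, 0.0000)
after link 2: o_2 = (-0.5000, 4.0000, 2.5981)
after link 3: o_3 = (-2.2321, 4.0000, 3.5981)
after link 4: o_4 = (-4.1651, 4.8660, 1.2500)

-4.165 4.866 1.250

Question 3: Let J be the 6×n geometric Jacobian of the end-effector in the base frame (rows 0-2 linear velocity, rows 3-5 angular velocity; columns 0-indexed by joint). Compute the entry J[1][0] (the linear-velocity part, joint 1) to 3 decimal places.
axis z_0 = ẑ; lever o_n−o_0 = (-4.1651,4.8660,1.2500)
cross product → J_v[:, 0] = (-4.8660,-4.1651,0.0000)
J_ω[:, 0] = z_0
entry J[1][0] = -4.1651

-4.165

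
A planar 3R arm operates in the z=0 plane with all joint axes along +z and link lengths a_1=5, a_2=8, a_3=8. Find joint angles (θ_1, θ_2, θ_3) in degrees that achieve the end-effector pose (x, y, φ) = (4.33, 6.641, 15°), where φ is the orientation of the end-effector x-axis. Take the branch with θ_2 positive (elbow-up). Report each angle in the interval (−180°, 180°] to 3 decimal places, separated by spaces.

wrist centre = target − a_3·(cos φ, sin φ) = (-3.3974, 4.5704)
cos θ_2 = (32.4314−5²−8²)/(2·5·8) = -0.7071; θ_2 = 135.0001° (elbow-up)
β = atan2(4.5704,-3.3974) = 126.6250°; ψ = atan2(5.6568,-0.6569) = 96.6234°
θ_1 = β − ψ = 30.0015°
θ_3 = φ − θ_1 − θ_2 = -150.0016° (wrapped to (-180°,180°])

30.002 135.000 -150.002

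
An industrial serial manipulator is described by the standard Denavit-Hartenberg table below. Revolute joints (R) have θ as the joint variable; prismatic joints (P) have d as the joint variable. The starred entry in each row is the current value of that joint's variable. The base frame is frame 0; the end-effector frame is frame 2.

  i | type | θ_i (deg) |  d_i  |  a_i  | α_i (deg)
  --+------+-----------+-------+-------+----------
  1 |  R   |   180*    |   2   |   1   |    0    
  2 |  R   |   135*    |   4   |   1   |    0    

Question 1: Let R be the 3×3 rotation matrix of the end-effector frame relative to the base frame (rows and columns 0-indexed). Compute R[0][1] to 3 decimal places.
0.707

End-effector y-axis (col 1 of R) = (0.7071,0.7071,0.0000)
R[0][1] = 0.7071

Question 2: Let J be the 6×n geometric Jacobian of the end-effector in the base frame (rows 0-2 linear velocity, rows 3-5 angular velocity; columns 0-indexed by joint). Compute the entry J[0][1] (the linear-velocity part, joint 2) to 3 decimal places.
0.707

axis z_1 = (0.0000,0.0000,1.0000); lever o_n−o_1 = (0.7071,-0.7071,4.0000)
cross product → J_v[:, 1] = (0.7071,0.7071,-0.0000)
J_ω[:, 1] = z_1
entry J[0][1] = 0.7071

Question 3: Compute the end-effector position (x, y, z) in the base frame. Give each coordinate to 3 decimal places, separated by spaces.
after link 1: o_1 = (-1.0000, 0.0000, 2.0000)
after link 2: o_2 = (-0.2929, -0.7071, 6.0000)

-0.293 -0.707 6.000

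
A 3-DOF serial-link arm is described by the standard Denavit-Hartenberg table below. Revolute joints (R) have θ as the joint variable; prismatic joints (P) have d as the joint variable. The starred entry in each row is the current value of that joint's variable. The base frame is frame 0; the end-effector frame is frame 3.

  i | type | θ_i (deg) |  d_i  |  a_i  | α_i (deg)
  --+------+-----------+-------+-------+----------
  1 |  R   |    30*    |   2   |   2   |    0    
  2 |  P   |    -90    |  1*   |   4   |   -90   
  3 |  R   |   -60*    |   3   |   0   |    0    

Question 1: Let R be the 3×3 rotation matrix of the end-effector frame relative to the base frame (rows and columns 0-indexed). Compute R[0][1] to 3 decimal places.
End-effector y-axis (col 1 of R) = (0.4330,-0.7500,-0.5000)
R[0][1] = 0.4330

0.433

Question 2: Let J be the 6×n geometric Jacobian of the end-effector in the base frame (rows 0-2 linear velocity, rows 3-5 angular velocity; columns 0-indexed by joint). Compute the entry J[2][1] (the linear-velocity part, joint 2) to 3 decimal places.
prismatic axis z_1 = (0.0000,0.0000,1.0000)
J_v[:, 1] = z_1; J_ω[:, 1] = (0,0,0)
entry J[2][1] = 1.0000

1.000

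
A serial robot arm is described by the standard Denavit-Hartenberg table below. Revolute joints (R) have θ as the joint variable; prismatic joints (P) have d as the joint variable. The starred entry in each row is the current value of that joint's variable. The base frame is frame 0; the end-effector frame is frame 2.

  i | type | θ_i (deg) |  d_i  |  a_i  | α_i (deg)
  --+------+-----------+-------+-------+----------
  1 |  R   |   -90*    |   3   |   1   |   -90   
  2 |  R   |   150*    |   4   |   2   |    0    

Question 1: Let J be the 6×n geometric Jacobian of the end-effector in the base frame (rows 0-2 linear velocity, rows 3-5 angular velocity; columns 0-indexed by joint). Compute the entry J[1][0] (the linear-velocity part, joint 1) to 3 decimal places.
4.000

axis z_0 = ẑ; lever o_n−o_0 = (4.0000,0.7321,2.0000)
cross product → J_v[:, 0] = (-0.7321,4.0000,0.0000)
J_ω[:, 0] = z_0
entry J[1][0] = 4.0000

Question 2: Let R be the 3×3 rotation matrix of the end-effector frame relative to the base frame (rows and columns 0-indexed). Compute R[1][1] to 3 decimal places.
0.500

End-effector y-axis (col 1 of R) = (-0.0000,0.5000,0.8660)
R[1][1] = 0.5000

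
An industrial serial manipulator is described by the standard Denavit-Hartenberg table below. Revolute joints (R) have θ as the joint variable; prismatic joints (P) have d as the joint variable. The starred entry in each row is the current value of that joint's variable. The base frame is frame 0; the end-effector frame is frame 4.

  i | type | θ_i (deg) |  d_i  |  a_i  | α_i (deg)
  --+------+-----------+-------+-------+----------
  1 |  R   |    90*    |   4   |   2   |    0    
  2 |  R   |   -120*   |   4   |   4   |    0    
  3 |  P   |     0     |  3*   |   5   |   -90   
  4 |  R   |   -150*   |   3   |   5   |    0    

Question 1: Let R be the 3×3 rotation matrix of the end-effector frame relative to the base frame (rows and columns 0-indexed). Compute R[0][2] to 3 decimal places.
0.500

End-effector z-axis (col 2 of R) = (0.5000,0.8660,0.0000)
R[0][2] = 0.5000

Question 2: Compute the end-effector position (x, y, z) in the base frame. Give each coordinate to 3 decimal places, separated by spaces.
5.544 2.263 13.500

after link 1: o_1 = (0.0000, 2.0000, 4.0000)
after link 2: o_2 = (3.4641, 0.0000, 8.0000)
after link 3: o_3 = (7.7942, -2.5000, 11.0000)
after link 4: o_4 = (5.5442, 2.2631, 13.5000)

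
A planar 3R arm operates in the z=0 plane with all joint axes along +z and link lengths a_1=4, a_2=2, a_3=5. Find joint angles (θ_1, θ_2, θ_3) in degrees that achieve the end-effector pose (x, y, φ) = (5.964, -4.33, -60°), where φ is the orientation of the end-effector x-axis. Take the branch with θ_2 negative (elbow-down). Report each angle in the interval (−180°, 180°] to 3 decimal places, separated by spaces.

30.002 -120.003 30.001

wrist centre = target − a_3·(cos φ, sin φ) = (3.4640, 0.0001)
cos θ_2 = (11.9993−4²−2²)/(2·4·2) = -0.5000; θ_2 = -120.0029° (elbow-down)
β = atan2(0.0001,3.4640) = 0.0021°; ψ = atan2(-1.7320,2.9999) = -30.0000°
θ_1 = β − ψ = 30.0021°
θ_3 = φ − θ_1 − θ_2 = 30.0008° (wrapped to (-180°,180°])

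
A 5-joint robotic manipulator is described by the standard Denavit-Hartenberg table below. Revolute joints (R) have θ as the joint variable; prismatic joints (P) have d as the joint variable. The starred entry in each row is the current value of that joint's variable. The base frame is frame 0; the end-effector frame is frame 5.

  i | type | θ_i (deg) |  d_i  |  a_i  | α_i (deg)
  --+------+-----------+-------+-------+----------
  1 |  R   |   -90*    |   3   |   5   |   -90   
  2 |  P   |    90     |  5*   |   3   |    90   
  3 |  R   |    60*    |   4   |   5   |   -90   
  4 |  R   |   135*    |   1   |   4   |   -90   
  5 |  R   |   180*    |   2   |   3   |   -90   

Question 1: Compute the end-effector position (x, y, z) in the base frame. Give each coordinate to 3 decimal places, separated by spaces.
7.993 -9.707 -0.573

after link 1: o_1 = (0.0000, -5.0000, 3.0000)
after link 2: o_2 = (5.0000, -5.0000, 0.0000)
after link 3: o_3 = (9.3301, -9.0000, -2.5000)
after link 4: o_4 = (7.3806, -6.1716, -0.2198)
after link 5: o_5 = (7.9930, -9.7071, -0.5733)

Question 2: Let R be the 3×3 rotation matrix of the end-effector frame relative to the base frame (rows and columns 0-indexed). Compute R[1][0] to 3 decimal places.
End-effector x-axis (col 0 of R) = (0.6124,-0.7071,-0.3536)
R[1][0] = -0.7071

-0.707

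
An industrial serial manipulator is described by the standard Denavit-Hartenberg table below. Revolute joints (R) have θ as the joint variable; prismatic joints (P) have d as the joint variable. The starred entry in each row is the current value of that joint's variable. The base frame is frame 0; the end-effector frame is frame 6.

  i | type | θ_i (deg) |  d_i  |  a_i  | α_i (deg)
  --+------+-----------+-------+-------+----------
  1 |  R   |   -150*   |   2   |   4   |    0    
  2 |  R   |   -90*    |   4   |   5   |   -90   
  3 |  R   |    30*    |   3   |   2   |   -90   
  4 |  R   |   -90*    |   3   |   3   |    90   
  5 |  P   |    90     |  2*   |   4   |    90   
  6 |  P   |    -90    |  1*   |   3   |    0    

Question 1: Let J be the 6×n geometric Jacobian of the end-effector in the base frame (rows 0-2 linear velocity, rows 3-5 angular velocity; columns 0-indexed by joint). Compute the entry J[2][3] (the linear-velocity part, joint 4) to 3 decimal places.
axis z_3 = (0.2500,-0.4330,-0.8660); lever o_n−o_3 = (-2.1471,-4.2811,-6.5622)
cross product → J_v[:, 3] = (-0.8660,3.5000,-2.0000)
J_ω[:, 3] = z_3
entry J[2][3] = -2.0000

-2.000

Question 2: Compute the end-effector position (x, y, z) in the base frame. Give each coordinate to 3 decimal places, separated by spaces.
-11.575 -1.951 -1.562

after link 1: o_1 = (-3.4641, -2.0000, 2.0000)
after link 2: o_2 = (-5.9641, 2.3301, 6.0000)
after link 3: o_3 = (-9.4282, 2.3301, 5.0000)
after link 4: o_4 = (-11.2763, -0.4689, 2.4019)
after link 5: o_5 = (-9.4103, -3.7010, -0.0622)
after link 6: o_6 = (-11.5753, -1.9510, -1.5622)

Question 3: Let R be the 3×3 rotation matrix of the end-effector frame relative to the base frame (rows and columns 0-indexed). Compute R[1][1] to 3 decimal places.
-0.433

End-effector y-axis (col 1 of R) = (0.2500,-0.4330,-0.8660)
R[1][1] = -0.4330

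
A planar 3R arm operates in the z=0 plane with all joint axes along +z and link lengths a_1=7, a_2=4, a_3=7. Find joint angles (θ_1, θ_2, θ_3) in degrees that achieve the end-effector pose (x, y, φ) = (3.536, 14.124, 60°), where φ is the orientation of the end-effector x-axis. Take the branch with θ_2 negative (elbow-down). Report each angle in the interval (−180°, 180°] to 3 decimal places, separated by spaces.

119.490 -90.006 30.515

wrist centre = target − a_3·(cos φ, sin φ) = (0.0360, 8.0618)
cos θ_2 = (64.9943−7²−4²)/(2·7·4) = -0.0001; θ_2 = -90.0059° (elbow-down)
β = atan2(8.0618,0.0360) = 89.7441°; ψ = atan2(-4.0000,6.9996) = -29.7463°
θ_1 = β − ψ = 119.4905°
θ_3 = φ − θ_1 − θ_2 = 30.5154° (wrapped to (-180°,180°])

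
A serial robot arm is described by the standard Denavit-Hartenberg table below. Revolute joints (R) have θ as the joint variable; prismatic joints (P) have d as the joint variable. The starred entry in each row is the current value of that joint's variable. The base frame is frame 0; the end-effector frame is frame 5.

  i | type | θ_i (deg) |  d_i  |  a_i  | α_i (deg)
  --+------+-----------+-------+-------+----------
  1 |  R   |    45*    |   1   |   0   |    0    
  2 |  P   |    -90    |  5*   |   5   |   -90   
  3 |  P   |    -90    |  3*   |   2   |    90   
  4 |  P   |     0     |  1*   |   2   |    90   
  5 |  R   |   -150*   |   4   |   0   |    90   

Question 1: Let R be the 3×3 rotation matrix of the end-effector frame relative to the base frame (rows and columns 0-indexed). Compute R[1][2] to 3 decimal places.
End-effector z-axis (col 2 of R) = (-0.6124,0.6124,-0.5000)
R[1][2] = 0.6124

0.612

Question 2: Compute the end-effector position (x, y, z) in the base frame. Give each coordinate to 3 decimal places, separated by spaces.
2.121 -3.536 10.000

after link 1: o_1 = (0.0000, 0.0000, 1.0000)
after link 2: o_2 = (3.5355, -3.5355, 6.0000)
after link 3: o_3 = (5.6569, -1.4142, 8.0000)
after link 4: o_4 = (4.9497, -0.7071, 10.0000)
after link 5: o_5 = (2.1213, -3.5355, 10.0000)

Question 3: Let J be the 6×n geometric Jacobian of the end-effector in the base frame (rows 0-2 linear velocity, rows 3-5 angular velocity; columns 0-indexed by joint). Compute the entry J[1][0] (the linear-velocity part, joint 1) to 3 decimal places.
2.121

axis z_0 = ẑ; lever o_n−o_0 = (2.1213,-3.5355,10.0000)
cross product → J_v[:, 0] = (3.5355,2.1213,-0.0000)
J_ω[:, 0] = z_0
entry J[1][0] = 2.1213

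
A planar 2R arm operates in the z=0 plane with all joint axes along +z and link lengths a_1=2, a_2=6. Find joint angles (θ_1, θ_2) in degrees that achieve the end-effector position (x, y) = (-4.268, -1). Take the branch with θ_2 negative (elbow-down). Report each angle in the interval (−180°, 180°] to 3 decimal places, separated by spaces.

-30.003 -149.998

cos θ_2 = (19.2158−2²−6²)/(2·2·6) = -0.8660; θ_2 = -149.9979° (elbow-down)
β = atan2(-1.0000,-4.2680) = -166.8134°; ψ = atan2(-3.0002,-3.1960) = -136.8105°
θ_1 = β − ψ = -30.0029°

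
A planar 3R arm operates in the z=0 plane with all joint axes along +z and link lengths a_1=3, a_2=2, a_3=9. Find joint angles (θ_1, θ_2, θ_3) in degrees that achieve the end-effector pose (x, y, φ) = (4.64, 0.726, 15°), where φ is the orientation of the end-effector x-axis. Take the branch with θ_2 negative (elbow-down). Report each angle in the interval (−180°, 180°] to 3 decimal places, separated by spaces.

wrist centre = target − a_3·(cos φ, sin φ) = (-4.0533, -1.6034)
cos θ_2 = (19.0003−3²−2²)/(2·3·2) = 0.5000; θ_2 = -59.9983° (elbow-down)
β = atan2(-1.6034,-4.0533) = -158.4178°; ψ = atan2(-1.7320,4.0001) = -23.4126°
θ_1 = β − ψ = -135.0052°
θ_3 = φ − θ_1 − θ_2 = -149.9965° (wrapped to (-180°,180°])

-135.005 -59.998 -149.996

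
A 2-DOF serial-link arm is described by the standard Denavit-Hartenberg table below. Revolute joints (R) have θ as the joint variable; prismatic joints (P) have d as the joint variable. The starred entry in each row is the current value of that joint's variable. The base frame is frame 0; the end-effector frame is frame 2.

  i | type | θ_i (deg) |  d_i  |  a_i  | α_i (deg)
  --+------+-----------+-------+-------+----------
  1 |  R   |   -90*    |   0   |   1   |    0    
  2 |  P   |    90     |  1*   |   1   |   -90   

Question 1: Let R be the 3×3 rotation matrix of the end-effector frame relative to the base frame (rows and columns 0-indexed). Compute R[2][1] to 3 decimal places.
End-effector y-axis (col 1 of R) = (0.0000,0.0000,-1.0000)
R[2][1] = -1.0000

-1.000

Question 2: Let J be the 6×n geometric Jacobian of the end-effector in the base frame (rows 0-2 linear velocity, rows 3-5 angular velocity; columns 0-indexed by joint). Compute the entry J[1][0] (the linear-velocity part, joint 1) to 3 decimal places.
axis z_0 = ẑ; lever o_n−o_0 = (1.0000,-1.0000,1.0000)
cross product → J_v[:, 0] = (1.0000,1.0000,-0.0000)
J_ω[:, 0] = z_0
entry J[1][0] = 1.0000

1.000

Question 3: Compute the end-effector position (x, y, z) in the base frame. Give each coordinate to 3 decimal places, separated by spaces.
after link 1: o_1 = (0.0000, -1.0000, 0.0000)
after link 2: o_2 = (1.0000, -1.0000, 1.0000)

1.000 -1.000 1.000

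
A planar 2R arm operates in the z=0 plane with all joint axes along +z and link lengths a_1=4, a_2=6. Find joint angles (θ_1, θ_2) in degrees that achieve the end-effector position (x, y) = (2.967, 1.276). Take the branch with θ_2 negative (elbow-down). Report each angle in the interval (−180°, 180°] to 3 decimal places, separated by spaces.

135.007 -149.999

cos θ_2 = (10.4313−4²−6²)/(2·4·6) = -0.8660; θ_2 = -149.9988° (elbow-down)
β = atan2(1.2760,2.9670) = 23.2708°; ψ = atan2(-3.0001,-1.1961) = -111.7363°
θ_1 = β − ψ = 135.0071°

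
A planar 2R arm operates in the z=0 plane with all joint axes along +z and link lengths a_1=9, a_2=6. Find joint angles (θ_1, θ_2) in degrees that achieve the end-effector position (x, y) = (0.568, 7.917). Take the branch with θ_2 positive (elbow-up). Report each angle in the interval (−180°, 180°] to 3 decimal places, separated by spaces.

cos θ_2 = (63.0015−9²−6²)/(2·9·6) = -0.5000; θ_2 = 119.9991° (elbow-up)
β = atan2(7.9170,0.5680) = 85.8964°; ψ = atan2(5.1962,6.0001) = 40.8933°
θ_1 = β − ψ = 45.0031°

45.003 119.999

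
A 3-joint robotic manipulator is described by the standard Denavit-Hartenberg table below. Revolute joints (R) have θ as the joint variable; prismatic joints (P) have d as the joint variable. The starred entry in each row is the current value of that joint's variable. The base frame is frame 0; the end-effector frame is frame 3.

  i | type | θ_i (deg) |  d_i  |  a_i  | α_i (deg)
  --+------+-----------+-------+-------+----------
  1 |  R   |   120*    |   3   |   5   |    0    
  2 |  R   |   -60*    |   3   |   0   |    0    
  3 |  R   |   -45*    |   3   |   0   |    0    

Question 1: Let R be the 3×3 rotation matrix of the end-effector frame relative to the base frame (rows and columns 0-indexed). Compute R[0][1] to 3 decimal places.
-0.259

End-effector y-axis (col 1 of R) = (-0.2588,0.9659,0.0000)
R[0][1] = -0.2588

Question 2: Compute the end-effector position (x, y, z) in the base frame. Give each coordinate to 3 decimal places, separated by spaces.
after link 1: o_1 = (-2.5000, 4.3301, 3.0000)
after link 2: o_2 = (-2.5000, 4.3301, 6.0000)
after link 3: o_3 = (-2.5000, 4.3301, 9.0000)

-2.500 4.330 9.000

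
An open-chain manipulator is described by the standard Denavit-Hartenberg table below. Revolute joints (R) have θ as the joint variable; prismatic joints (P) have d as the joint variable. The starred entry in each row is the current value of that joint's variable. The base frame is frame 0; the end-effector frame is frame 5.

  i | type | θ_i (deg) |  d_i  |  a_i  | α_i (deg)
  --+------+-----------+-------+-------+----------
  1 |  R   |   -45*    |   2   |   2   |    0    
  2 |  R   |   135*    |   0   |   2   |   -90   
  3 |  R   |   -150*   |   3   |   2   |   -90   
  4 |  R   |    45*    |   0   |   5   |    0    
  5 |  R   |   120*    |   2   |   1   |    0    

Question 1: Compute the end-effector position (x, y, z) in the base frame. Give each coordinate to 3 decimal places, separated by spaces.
2.209 -2.372 6.017

after link 1: o_1 = (1.4142, -1.4142, 2.0000)
after link 2: o_2 = (1.4142, 0.5858, 2.0000)
after link 3: o_3 = (-1.5858, -1.1463, 3.0000)
after link 4: o_4 = (1.9497, -4.2081, 4.7678)
after link 5: o_5 = (2.2086, -2.3716, 6.0169)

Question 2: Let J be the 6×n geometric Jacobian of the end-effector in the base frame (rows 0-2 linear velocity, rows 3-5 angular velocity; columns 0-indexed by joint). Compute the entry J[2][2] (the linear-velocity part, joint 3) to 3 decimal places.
2.957

axis z_2 = (-1.0000,0.0000,0.0000); lever o_n−o_2 = (0.7944,-2.9574,4.0169)
cross product → J_v[:, 2] = (0.0000,4.0169,2.9574)
J_ω[:, 2] = z_2
entry J[2][2] = 2.9574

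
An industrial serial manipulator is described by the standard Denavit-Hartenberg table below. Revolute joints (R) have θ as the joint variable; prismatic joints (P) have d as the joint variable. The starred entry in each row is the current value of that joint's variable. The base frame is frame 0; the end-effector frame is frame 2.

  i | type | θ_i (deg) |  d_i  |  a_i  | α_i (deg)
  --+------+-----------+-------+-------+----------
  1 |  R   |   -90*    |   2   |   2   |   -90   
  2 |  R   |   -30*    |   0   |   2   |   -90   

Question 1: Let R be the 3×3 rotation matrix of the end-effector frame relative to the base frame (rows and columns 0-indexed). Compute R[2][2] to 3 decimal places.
End-effector z-axis (col 2 of R) = (0.0000,-0.5000,-0.8660)
R[2][2] = -0.8660

-0.866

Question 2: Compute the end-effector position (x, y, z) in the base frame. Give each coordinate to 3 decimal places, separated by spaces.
after link 1: o_1 = (0.0000, -2.0000, 2.0000)
after link 2: o_2 = (0.0000, -3.7321, 3.0000)

0.000 -3.732 3.000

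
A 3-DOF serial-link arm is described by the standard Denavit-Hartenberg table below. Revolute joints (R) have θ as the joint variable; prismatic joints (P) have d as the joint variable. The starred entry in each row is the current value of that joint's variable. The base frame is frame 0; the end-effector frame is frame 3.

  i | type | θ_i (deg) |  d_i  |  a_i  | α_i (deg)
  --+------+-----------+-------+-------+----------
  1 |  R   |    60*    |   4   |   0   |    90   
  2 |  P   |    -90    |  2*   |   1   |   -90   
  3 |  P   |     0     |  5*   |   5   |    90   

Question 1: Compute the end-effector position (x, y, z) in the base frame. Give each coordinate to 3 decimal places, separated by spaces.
after link 1: o_1 = (0.0000, 0.0000, 4.0000)
after link 2: o_2 = (1.7321, -1.0000, 3.0000)
after link 3: o_3 = (4.2321, 3.3301, -2.0000)

4.232 3.330 -2.000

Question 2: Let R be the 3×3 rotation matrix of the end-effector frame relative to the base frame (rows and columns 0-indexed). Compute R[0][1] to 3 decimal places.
0.500

End-effector y-axis (col 1 of R) = (0.5000,0.8660,0.0000)
R[0][1] = 0.5000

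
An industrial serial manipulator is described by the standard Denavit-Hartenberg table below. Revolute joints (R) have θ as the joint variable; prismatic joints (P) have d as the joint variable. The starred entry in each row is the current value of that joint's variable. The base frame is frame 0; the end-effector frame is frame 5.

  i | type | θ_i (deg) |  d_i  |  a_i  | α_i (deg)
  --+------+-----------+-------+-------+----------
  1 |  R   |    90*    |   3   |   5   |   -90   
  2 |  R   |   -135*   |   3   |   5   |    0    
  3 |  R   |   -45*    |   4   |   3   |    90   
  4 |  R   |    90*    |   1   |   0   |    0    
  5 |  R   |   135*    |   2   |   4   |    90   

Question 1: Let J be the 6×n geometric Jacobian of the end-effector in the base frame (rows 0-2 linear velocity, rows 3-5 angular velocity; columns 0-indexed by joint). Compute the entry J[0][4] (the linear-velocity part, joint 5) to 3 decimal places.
2.828

axis z_4 = (-0.0000,-0.0000,-1.0000); lever o_n−o_4 = (2.8284,2.8284,-2.0000)
cross product → J_v[:, 4] = (2.8284,-2.8284,0.0000)
J_ω[:, 4] = z_4
entry J[0][4] = 2.8284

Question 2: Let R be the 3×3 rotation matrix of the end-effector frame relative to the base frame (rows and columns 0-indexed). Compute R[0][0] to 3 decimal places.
0.707

End-effector x-axis (col 0 of R) = (0.7071,0.7071,-0.0000)
R[0][0] = 0.7071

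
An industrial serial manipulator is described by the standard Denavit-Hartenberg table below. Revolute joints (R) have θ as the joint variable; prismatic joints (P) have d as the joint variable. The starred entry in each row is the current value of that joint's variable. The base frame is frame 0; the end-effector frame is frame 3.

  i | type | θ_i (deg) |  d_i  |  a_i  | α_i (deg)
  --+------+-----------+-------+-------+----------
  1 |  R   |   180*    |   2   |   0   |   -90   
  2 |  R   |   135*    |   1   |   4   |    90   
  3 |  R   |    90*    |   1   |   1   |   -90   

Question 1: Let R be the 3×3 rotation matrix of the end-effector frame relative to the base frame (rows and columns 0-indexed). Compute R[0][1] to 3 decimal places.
0.707

End-effector y-axis (col 1 of R) = (0.7071,0.0000,0.7071)
R[0][1] = 0.7071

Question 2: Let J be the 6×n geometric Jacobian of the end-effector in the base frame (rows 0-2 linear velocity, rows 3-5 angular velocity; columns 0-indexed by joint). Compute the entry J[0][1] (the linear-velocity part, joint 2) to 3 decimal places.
axis z_1 = (-0.0000,-1.0000,0.0000); lever o_n−o_1 = (2.1213,-2.0000,-3.5355)
cross product → J_v[:, 1] = (3.5355,-0.0000,2.1213)
J_ω[:, 1] = z_1
entry J[0][1] = 3.5355

3.536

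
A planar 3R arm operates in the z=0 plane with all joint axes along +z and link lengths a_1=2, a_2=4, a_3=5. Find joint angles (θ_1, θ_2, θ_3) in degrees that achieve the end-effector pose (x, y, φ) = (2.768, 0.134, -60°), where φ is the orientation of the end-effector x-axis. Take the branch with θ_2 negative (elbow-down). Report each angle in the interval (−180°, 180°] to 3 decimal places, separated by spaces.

149.999 -89.999 -120.000

wrist centre = target − a_3·(cos φ, sin φ) = (0.2680, 4.4641)
cos θ_2 = (20.0003−2²−4²)/(2·2·4) = 0.0000; θ_2 = -89.9991° (elbow-down)
β = atan2(4.4641,0.2680) = 86.5644°; ψ = atan2(-4.0000,2.0001) = -63.4342°
θ_1 = β − ψ = 149.9986°
θ_3 = φ − θ_1 − θ_2 = -119.9996° (wrapped to (-180°,180°])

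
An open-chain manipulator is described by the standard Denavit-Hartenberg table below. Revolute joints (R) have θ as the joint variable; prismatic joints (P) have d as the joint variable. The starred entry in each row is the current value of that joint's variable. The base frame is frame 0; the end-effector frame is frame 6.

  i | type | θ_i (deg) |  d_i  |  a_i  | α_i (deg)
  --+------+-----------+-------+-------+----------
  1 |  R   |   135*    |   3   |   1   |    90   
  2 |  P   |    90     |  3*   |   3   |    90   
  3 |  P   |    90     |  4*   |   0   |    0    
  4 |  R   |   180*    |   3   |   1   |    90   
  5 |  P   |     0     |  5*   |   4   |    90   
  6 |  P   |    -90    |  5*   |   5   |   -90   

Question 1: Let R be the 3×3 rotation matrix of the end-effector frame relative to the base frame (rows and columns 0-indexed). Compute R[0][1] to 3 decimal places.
-0.707

End-effector y-axis (col 1 of R) = (-0.7071,0.7071,0.0000)
R[0][1] = -0.7071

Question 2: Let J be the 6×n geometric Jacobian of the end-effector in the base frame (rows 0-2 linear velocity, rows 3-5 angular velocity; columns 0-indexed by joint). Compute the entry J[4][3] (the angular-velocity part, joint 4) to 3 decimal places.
0.707

axis z_3 = (-0.7071,0.7071,-0.0000); lever o_n−o_3 = (-2.1213,-4.9497,-0.0000)
cross product → J_v[:, 3] = (-0.0000,-0.0000,5.0000)
J_ω[:, 3] = z_3
entry J[4][3] = 0.7071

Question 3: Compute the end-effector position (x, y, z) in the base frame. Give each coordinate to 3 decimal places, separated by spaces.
-3.536 0.707 6.000

after link 1: o_1 = (-0.7071, 0.7071, 3.0000)
after link 2: o_2 = (1.4142, 2.8284, 6.0000)
after link 3: o_3 = (-1.4142, 5.6569, 6.0000)
after link 4: o_4 = (-4.2426, 7.0711, 6.0000)
after link 5: o_5 = (-7.0711, 4.2426, 1.0000)
after link 6: o_6 = (-3.5355, 0.7071, 6.0000)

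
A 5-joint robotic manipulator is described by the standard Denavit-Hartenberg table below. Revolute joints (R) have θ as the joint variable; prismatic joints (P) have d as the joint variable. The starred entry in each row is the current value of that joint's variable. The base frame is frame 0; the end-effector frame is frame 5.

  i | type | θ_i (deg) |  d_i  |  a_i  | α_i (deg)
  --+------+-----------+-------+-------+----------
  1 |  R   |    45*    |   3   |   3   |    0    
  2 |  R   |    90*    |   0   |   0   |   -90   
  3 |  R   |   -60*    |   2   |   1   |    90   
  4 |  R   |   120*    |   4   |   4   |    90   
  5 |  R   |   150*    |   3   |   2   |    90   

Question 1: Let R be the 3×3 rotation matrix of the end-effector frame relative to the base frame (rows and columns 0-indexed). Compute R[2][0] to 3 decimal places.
End-effector x-axis (col 0 of R) = (0.6834,0.3772,0.6250)
R[2][0] = 0.6250

0.625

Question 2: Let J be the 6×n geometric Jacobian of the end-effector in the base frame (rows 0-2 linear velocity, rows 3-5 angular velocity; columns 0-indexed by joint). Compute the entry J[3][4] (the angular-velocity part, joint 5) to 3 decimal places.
-0.660

axis z_4 = (-0.6597,-0.0474,0.7500); lever o_n−o_4 = (-0.6124,0.6124,3.5000)
cross product → J_v[:, 4] = (-0.6251,1.8498,-0.4330)
J_ω[:, 4] = z_4
entry J[3][4] = -0.6597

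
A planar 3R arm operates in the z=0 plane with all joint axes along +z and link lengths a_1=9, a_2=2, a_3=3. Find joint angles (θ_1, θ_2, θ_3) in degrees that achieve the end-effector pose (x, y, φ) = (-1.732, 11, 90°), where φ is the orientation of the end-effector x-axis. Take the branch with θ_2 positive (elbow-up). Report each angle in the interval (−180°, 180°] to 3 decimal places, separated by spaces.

90.000 120.000 -120.000

wrist centre = target − a_3·(cos φ, sin φ) = (-1.7320, 8.0000)
cos θ_2 = (66.9998−9²−2²)/(2·9·2) = -0.5000; θ_2 = 120.0003° (elbow-up)
β = atan2(8.0000,-1.7320) = 102.2160°; ψ = atan2(1.7320,8.0000) = 12.2163°
θ_1 = β − ψ = 89.9997°
θ_3 = φ − θ_1 − θ_2 = -120.0000° (wrapped to (-180°,180°])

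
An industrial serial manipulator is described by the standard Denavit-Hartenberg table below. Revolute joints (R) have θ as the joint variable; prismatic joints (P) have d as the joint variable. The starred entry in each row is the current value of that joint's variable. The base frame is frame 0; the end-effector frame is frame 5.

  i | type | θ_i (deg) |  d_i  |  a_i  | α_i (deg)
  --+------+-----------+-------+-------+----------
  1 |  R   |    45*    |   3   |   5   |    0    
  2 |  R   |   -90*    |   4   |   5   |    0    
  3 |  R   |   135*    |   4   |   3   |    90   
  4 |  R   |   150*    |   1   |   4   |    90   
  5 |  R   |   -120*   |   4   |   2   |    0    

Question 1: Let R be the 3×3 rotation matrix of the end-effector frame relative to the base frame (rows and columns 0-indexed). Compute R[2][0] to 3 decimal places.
-0.250

End-effector x-axis (col 0 of R) = (-0.8660,0.4330,-0.2500)
R[2][0] = -0.2500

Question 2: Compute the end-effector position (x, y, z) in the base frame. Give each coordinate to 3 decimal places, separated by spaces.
after link 1: o_1 = (3.5355, 3.5355, 3.0000)
after link 2: o_2 = (7.0711, -0.0000, 7.0000)
after link 3: o_3 = (7.0711, 3.0000, 11.0000)
after link 4: o_4 = (8.0711, -0.4641, 13.0000)
after link 5: o_5 = (6.3390, 2.4019, 15.9641)

6.339 2.402 15.964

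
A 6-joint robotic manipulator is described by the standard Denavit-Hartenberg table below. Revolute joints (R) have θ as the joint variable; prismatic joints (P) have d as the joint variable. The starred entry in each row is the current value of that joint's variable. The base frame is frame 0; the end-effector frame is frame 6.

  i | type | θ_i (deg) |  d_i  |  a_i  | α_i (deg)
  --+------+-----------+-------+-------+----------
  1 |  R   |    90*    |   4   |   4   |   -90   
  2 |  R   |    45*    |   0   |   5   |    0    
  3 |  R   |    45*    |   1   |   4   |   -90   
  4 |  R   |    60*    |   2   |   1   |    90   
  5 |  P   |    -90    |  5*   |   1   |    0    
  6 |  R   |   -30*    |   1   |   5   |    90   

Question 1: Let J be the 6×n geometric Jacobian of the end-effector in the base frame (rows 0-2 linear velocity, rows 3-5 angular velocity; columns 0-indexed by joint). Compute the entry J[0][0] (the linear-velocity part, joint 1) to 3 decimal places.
-10.866

axis z_0 = ẑ; lever o_n−o_0 = (-5.2990,10.8657,-7.9817)
cross product → J_v[:, 0] = (-10.8657,-5.2990,0.0000)
J_ω[:, 0] = z_0
entry J[0][0] = -10.8657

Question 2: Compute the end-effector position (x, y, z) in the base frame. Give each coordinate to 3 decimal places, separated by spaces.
after link 1: o_1 = (0.0000, 4.0000, 4.0000)
after link 2: o_2 = (0.0000, 7.5355, 0.4645)
after link 3: o_3 = (-1.0000, 7.5355, -3.5355)
after link 4: o_4 = (-0.1340, 5.5355, -4.0355)
after link 5: o_5 = (-2.6340, 6.5355, -8.3657)
after link 6: o_6 = (-5.2990, 10.8657, -7.9817)

-5.299 10.866 -7.982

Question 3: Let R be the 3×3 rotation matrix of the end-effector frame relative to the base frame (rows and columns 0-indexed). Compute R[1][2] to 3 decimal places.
End-effector z-axis (col 2 of R) = (-0.7500,-0.5000,0.4330)
R[1][2] = -0.5000

-0.500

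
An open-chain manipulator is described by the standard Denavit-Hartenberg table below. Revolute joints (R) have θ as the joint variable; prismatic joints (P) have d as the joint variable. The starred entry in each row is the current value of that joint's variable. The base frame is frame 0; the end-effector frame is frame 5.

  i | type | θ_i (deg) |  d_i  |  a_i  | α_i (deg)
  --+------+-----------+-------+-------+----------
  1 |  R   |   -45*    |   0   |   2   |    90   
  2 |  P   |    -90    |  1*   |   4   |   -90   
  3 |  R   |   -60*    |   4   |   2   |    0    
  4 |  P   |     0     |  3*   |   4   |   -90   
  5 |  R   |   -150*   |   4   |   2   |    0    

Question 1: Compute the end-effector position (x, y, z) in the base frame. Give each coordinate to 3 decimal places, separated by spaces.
after link 1: o_1 = (1.4142, -1.4142, 0.0000)
after link 2: o_2 = (0.7071, -2.1213, -4.0000)
after link 3: o_3 = (2.3108, -6.1745, -5.0000)
after link 4: o_4 = (1.9826, -10.7453, -7.0000)
after link 5: o_5 = (5.1646, -8.9775, -9.5981)

5.165 -8.978 -9.598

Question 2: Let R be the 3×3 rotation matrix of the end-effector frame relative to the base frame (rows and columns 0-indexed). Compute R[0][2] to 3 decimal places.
0.354

End-effector z-axis (col 2 of R) = (0.3536,0.3536,-0.8660)
R[0][2] = 0.3536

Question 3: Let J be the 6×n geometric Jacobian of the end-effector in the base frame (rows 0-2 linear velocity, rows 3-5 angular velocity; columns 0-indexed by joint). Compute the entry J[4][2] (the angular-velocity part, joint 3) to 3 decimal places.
axis z_2 = (0.7071,-0.7071,0.0000); lever o_n−o_2 = (4.4575,-6.8562,-5.5981)
cross product → J_v[:, 2] = (3.9584,3.9584,-1.6962)
J_ω[:, 2] = z_2
entry J[4][2] = -0.7071

-0.707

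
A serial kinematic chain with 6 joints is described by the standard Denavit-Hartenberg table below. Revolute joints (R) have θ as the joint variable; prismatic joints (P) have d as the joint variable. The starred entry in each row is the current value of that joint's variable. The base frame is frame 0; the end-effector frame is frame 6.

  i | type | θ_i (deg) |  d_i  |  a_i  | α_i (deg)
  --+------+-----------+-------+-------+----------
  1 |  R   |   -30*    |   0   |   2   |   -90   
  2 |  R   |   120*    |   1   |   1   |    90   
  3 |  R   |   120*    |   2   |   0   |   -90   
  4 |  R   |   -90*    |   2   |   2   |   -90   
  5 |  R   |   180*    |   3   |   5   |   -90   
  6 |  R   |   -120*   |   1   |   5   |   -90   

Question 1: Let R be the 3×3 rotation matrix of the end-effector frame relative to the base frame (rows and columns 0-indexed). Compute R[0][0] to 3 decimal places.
0.937

End-effector x-axis (col 0 of R) = (0.9375,0.3248,0.1250)
R[0][0] = 0.9375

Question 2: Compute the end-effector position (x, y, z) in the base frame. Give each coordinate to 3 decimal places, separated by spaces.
8.060 2.099 3.808

after link 1: o_1 = (1.7321, -1.0000, 0.0000)
after link 2: o_2 = (1.7990, 0.1160, -0.8660)
after link 3: o_3 = (3.2990, -0.7500, -1.8660)
after link 4: o_4 = (5.0490, -2.9151, -1.3660)
after link 5: o_5 = (3.2476, 1.1250, 2.4330)
after link 6: o_6 = (8.0601, 2.0993, 3.8080)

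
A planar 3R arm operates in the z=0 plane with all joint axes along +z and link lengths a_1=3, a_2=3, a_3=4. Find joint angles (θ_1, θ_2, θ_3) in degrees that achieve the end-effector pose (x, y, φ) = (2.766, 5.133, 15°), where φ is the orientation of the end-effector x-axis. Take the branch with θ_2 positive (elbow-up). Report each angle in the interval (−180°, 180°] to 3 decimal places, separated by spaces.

59.990 90.012 -135.002

wrist centre = target − a_3·(cos φ, sin φ) = (-1.0977, 4.0977)
cos θ_2 = (17.9963−3²−3²)/(2·3·3) = -0.0002; θ_2 = 90.0118° (elbow-up)
β = atan2(4.0977,-1.0977) = 104.9964°; ψ = atan2(3.0000,2.9994) = 45.0059°
θ_1 = β − ψ = 59.9905°
θ_3 = φ − θ_1 − θ_2 = -135.0023° (wrapped to (-180°,180°])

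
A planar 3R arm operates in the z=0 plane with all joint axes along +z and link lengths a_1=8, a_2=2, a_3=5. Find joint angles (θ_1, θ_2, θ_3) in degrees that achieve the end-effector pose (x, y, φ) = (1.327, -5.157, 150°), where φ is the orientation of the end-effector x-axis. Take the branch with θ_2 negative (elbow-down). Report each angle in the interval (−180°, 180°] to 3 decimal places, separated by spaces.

wrist centre = target − a_3·(cos φ, sin φ) = (5.6571, -7.6570)
cos θ_2 = (90.6327−8²−2²)/(2·8·2) = 0.7073; θ_2 = -44.9865° (elbow-down)
β = atan2(-7.6570,5.6571) = -53.5424°; ψ = atan2(-1.4139,9.4145) = -8.5409°
θ_1 = β − ψ = -45.0015°
θ_3 = φ − θ_1 − θ_2 = -120.0120° (wrapped to (-180°,180°])

-45.001 -44.987 -120.012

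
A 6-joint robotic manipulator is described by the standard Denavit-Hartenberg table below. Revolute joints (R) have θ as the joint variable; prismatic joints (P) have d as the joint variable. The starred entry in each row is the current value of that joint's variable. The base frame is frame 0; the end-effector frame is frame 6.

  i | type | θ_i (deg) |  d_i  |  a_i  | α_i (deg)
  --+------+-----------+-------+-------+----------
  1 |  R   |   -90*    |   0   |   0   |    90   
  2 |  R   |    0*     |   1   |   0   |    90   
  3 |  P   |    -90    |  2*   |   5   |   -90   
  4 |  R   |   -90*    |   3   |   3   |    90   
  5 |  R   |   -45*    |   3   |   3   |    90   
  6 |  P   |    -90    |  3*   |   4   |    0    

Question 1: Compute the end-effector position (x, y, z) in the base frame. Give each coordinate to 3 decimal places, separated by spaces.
5.000 1.243 -5.000

after link 1: o_1 = (0.0000, 0.0000, 0.0000)
after link 2: o_2 = (-1.0000, -0.0000, 0.0000)
after link 3: o_3 = (4.0000, -0.0000, -2.0000)
after link 4: o_4 = (4.0000, -3.0000, -5.0000)
after link 5: o_5 = (1.0000, -0.8787, -7.1213)
after link 6: o_6 = (5.0000, 1.2426, -5.0000)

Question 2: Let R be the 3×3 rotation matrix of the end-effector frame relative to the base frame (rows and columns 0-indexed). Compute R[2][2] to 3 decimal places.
0.707

End-effector z-axis (col 2 of R) = (-0.0000,0.7071,0.7071)
R[2][2] = 0.7071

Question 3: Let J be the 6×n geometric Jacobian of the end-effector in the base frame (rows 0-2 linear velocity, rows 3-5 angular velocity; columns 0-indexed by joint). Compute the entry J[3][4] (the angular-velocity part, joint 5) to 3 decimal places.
axis z_4 = (-1.0000,-0.0000,0.0000); lever o_n−o_4 = (1.0000,4.2426,-0.0000)
cross product → J_v[:, 4] = (-0.0000,-0.0000,-4.2426)
J_ω[:, 4] = z_4
entry J[3][4] = -1.0000

-1.000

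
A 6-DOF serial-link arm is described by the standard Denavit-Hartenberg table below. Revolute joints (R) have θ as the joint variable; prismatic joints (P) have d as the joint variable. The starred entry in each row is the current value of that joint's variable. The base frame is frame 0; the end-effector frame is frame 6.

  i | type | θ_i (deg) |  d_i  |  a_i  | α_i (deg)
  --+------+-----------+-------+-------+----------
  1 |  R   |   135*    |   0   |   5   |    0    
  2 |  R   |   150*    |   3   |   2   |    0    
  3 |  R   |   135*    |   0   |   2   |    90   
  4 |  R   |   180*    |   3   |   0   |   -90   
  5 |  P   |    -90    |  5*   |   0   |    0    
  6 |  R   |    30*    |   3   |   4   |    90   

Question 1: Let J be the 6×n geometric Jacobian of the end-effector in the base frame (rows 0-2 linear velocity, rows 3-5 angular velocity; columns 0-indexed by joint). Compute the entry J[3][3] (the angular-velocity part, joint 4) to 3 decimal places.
axis z_3 = (0.8660,-0.5000,0.0000); lever o_n−o_3 = (4.5981,-4.9641,-8.0000)
cross product → J_v[:, 3] = (4.0000,6.9282,-2.0000)
J_ω[:, 3] = z_3
entry J[3][3] = 0.8660

0.866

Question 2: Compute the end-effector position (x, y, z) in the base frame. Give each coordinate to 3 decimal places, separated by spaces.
after link 1: o_1 = (-3.5355, 3.5355, 0.0000)
after link 2: o_2 = (-3.0179, 1.6037, 3.0000)
after link 3: o_3 = (-2.0179, 3.3357, 3.0000)
after link 4: o_4 = (0.5802, 1.8357, 3.0000)
after link 5: o_5 = (0.5802, 1.8357, -2.0000)
after link 6: o_6 = (2.5802, -1.6284, -5.0000)

2.580 -1.628 -5.000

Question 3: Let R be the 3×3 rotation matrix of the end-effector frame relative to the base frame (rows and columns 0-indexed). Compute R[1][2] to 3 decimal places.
End-effector z-axis (col 2 of R) = (0.8660,0.5000,-0.0000)
R[1][2] = 0.5000

0.500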